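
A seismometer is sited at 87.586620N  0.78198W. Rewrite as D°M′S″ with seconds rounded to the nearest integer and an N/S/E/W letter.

87°35′12″ N, 0°46′55″ W

Lat: 0.586620 × 60 = 35.19720′ → 35′, remainder × 60 = 11.83″
λ: whole degrees 0; 46.91880′ → 46′ and 55.13″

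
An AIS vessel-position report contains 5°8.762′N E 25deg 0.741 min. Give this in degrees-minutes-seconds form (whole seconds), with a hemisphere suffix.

5°08′46″ N, 25°00′44″ E

Latitude: fractional minutes 0.76200 × 60 = 45.72″
λ: 0.74100′ → 0′ and 0.74100 × 60 = 44.46″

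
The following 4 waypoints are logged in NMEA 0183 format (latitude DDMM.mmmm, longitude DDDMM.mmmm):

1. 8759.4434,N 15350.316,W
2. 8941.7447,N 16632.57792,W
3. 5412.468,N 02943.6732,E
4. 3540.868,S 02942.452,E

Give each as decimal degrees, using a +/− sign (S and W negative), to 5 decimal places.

1. 87.99072, -153.83860
2. 89.69575, -166.54297
3. 54.20780, 29.72789
4. -35.68113, 29.70753

Point 1:
  Latitude: degrees = first 2 digits = 87, minutes = 59.4434; 87 + 59.4434/60 = 87.990723
  N ⇒ keep positive
  λ: split at 3 digits → 153° and 50.316′; 153 + 50.316/60 = 153.838600
  W → negative
Point 2:
  Lat: degrees = first 2 digits = 89, minutes = 41.7447; 89 + 41.7447/60 = 89.695745
  N ⇒ keep positive
  Longitude: split at 3 digits → 166° and 32.57792′; 166 + 32.57792/60 = 166.542965
  W ⇒ negate
Point 3:
  φ: split at 2 digits → 54° and 12.468′; 54 + 12.468/60 = 54.207800
  N → positive
  Lon: degrees = first 3 digits = 29, minutes = 43.6732; 29 + 43.6732/60 = 29.727887
  E ⇒ keep positive
Point 4:
  Latitude: split at 2 digits → 35° and 40.868′; 35 + 40.868/60 = 35.681133
  S ⇒ negate
  Lon: degrees = first 3 digits = 29, minutes = 42.452; 29 + 42.452/60 = 29.707533
  E ⇒ keep positive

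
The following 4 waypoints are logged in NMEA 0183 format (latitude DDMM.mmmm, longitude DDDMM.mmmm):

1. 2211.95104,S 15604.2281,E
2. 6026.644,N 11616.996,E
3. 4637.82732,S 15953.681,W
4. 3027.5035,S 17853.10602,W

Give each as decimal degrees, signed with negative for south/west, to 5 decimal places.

1. -22.19918, 156.07047
2. 60.44407, 116.28327
3. -46.63046, -159.89468
4. -30.45839, -178.88510

Point 1:
  Latitude: split at 2 digits → 22° and 11.95104′; 22 + 11.95104/60 = 22.199184
  hemisphere S, so the sign is −
  λ: degrees = first 3 digits = 156, minutes = 4.2281; 156 + 4.2281/60 = 156.070468
  E ⇒ keep positive
Point 2:
  φ: degrees = first 2 digits = 60, minutes = 26.644; 60 + 26.644/60 = 60.444067
  N ⇒ keep positive
  Longitude: split at 3 digits → 116° and 16.996′; 116 + 16.996/60 = 116.283267
  E ⇒ keep positive
Point 3:
  Lat: split at 2 digits → 46° and 37.82732′; 46 + 37.82732/60 = 46.630455
  S → negative
  Lon: split at 3 digits → 159° and 53.681′; 159 + 53.681/60 = 159.894683
  W ⇒ negate
Point 4:
  φ: degrees = first 2 digits = 30, minutes = 27.5035; 30 + 27.5035/60 = 30.458392
  S ⇒ negate
  Longitude: degrees = first 3 digits = 178, minutes = 53.10602; 178 + 53.10602/60 = 178.885100
  W ⇒ negate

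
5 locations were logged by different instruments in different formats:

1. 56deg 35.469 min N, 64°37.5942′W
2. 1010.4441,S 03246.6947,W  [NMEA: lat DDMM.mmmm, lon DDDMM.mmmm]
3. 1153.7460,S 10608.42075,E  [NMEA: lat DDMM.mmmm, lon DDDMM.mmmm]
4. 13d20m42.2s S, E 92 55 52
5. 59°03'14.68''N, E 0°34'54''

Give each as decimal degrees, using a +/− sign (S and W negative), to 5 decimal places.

Point 1:
  Latitude: 35.469′ = 0.591150°; total 56.591150
  N → positive
  Lon: 37.5942′ = 0.626570°; total 64.626570
  hemisphere W, so the sign is −
Point 2:
  Lat: split at 2 digits → 10° and 10.4441′; 10 + 10.4441/60 = 10.174068
  S ⇒ negate
  Longitude: degrees = first 3 digits = 32, minutes = 46.6947; 32 + 46.6947/60 = 32.778245
  W ⇒ negate
Point 3:
  Latitude: degrees = first 2 digits = 11, minutes = 53.746; 11 + 53.746/60 = 11.895767
  hemisphere S, so the sign is −
  Longitude: degrees = first 3 digits = 106, minutes = 8.42075; 106 + 8.42075/60 = 106.140346
  E → positive
Point 4:
  Lat: 13 + 20/60 + 42.2/3600 = 13.345056
  S → negative
  Longitude: 92 + 55/60 + 52/3600 = 92.931111
  E ⇒ keep positive
Point 5:
  Latitude: 3′ + 14.68″ = 3.24467′; 59 + 3.24467/60 = 59.054078
  N → positive
  λ: 34′ + 54″ = 34.90000′; 0 + 34.90000/60 = 0.581667
  E ⇒ keep positive

1. 56.59115, -64.62657
2. -10.17407, -32.77825
3. -11.89577, 106.14035
4. -13.34506, 92.93111
5. 59.05408, 0.58167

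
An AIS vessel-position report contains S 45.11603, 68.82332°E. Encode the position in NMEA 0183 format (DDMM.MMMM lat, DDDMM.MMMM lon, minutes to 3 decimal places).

φ: fractional part 0.116030 → 6.96180 minutes
Longitude: fractional part 0.823320 → 49.39920 minutes

4506.962,S / 06849.399,E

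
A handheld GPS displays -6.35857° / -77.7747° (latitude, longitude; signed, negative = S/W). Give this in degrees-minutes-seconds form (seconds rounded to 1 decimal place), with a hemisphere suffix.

Latitude is negative → S; |value| = 6.358570
φ: 0.358570° → 21.51420′; 0.51420 × 60 = 30.852″
Longitude is negative → W; |value| = 77.774700
Lon: whole degrees 77; 46.48200′ → 46′ and 28.920″

6°21′30.9″ S, 77°46′28.9″ W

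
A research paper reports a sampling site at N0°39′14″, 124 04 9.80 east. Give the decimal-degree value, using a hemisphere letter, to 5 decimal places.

Lat: 39′ + 14″ = 39.23333′; 0 + 39.23333/60 = 0.653889
Longitude: 4′ + 9.8″ = 4.16333′; 124 + 4.16333/60 = 124.069389

0.65389° N, 124.06939° E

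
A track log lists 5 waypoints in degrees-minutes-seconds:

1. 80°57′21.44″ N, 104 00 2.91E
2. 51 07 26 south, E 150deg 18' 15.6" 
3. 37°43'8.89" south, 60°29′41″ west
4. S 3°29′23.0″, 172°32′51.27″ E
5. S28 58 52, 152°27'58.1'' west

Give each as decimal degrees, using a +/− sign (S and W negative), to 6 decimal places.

Point 1:
  Lat: 80 + 57/60 + 21.44/3600 = 80.9559556
  N ⇒ keep positive
  Lon: 104 + 0/60 + 2.91/3600 = 104.0008083
  E → positive
Point 2:
  Latitude: 51 + 7/60 + 26/3600 = 51.1238889
  S → negative
  Lon: 18′ + 15.6″ = 18.26000′; 150 + 18.26000/60 = 150.3043333
  E ⇒ keep positive
Point 3:
  Lat: 37 + 43/60 + 8.89/3600 = 37.7191361
  hemisphere S, so the sign is −
  λ: 29′ + 41″ = 29.68333′; 60 + 29.68333/60 = 60.4947222
  W ⇒ negate
Point 4:
  Latitude: 3° + 29/60 + 23/3600 = 3 + 0.483333 + 0.006389 = 3.4897222
  S → negative
  Lon: 172 + 32/60 + 51.27/3600 = 172.5475750
  E ⇒ keep positive
Point 5:
  Latitude: 28° + 58/60 + 52/3600 = 28 + 0.966667 + 0.014444 = 28.9811111
  S → negative
  Longitude: 152° + 27/60 + 58.1/3600 = 152 + 0.450000 + 0.016139 = 152.4661389
  W → negative

1. 80.955956, 104.000808
2. -51.123889, 150.304333
3. -37.719136, -60.494722
4. -3.489722, 172.547575
5. -28.981111, -152.466139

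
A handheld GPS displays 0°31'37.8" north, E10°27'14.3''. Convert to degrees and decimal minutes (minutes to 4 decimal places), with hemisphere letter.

Latitude: seconds/60 = 0.63000; minutes = 31 + 0.63000 = 31.630000
Lon: seconds/60 = 0.23833; minutes = 27 + 0.23833 = 27.238333

0° 31.6300′ N, 10° 27.2383′ E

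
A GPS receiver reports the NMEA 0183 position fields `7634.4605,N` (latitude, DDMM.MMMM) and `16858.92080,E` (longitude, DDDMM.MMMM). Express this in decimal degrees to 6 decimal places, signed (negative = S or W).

76.574342, 168.982013

Latitude: degrees = first 2 digits = 76, minutes = 34.4605; 76 + 34.4605/60 = 76.5743417
N → positive
λ: split at 3 digits → 168° and 58.9208′; 168 + 58.9208/60 = 168.9820133
E → positive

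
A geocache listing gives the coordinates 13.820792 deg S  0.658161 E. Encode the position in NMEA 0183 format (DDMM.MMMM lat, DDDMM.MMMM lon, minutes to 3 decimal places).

Lat: 13° + 0.820792 × 60 = 13° 49.24752′
Lon: minutes = (0.658161 − 0) × 60 = 39.48966

1349.248,S / 00039.490,E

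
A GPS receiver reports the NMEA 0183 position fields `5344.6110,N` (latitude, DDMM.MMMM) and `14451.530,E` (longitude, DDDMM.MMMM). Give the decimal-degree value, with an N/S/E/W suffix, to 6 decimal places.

Latitude: split at 2 digits → 53° and 44.611′; 53 + 44.611/60 = 53.7435167
Longitude: degrees = first 3 digits = 144, minutes = 51.53; 144 + 51.53/60 = 144.8588333

53.743517° N, 144.858833° E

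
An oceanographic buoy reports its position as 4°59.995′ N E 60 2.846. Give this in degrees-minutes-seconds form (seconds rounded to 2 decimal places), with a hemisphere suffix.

Latitude: 59.99500′ → 59′ and 0.99500 × 60 = 59.7000″
Longitude: 2.84600′ → 2′ and 0.84600 × 60 = 50.7600″

4°59′59.70″ N, 60°02′50.76″ E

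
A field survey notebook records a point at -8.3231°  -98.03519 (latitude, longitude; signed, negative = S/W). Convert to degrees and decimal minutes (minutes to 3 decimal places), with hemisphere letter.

Latitude is negative → S; |value| = 8.323100
Latitude: fractional part 0.323100 → 19.38600 minutes
Longitude is negative → W; |value| = 98.035190
Longitude: minutes = (98.035190 − 98) × 60 = 2.11140

8° 19.386′ S, 98° 2.111′ W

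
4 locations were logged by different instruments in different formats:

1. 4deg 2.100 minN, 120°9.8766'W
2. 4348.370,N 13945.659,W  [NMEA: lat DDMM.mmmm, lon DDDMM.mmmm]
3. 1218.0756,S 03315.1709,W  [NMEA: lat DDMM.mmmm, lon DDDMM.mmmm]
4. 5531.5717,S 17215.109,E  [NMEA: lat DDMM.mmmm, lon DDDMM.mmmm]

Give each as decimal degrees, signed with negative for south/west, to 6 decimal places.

Point 1:
  φ: 2.1′ = 0.035000°; total 4.0350000
  N → positive
  λ: 120 + 9.8766/60 = 120.1646100
  W → negative
Point 2:
  Latitude: split at 2 digits → 43° and 48.37′; 43 + 48.37/60 = 43.8061667
  N ⇒ keep positive
  Longitude: split at 3 digits → 139° and 45.659′; 139 + 45.659/60 = 139.7609833
  hemisphere W, so the sign is −
Point 3:
  φ: degrees = first 2 digits = 12, minutes = 18.0756; 12 + 18.0756/60 = 12.3012600
  hemisphere S, so the sign is −
  λ: split at 3 digits → 033° and 15.1709′; 33 + 15.1709/60 = 33.2528483
  W → negative
Point 4:
  Latitude: degrees = first 2 digits = 55, minutes = 31.5717; 55 + 31.5717/60 = 55.5261950
  S ⇒ negate
  Lon: degrees = first 3 digits = 172, minutes = 15.109; 172 + 15.109/60 = 172.2518167
  E → positive

1. 4.035000, -120.164610
2. 43.806167, -139.760983
3. -12.301260, -33.252848
4. -55.526195, 172.251817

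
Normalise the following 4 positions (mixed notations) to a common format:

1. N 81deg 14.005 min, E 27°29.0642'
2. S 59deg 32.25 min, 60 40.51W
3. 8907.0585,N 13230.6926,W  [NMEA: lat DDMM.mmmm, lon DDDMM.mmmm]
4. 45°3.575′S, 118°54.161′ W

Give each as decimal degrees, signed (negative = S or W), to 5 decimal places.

1. 81.23342, 27.48440
2. -59.53750, -60.67517
3. 89.11764, -132.51154
4. -45.05958, -118.90268

Point 1:
  Latitude: 81 + 14.005/60 = 81.233417
  N ⇒ keep positive
  λ: 29.0642′ = 0.484403°; total 27.484403
  E ⇒ keep positive
Point 2:
  Lat: 59 + 32.25/60 = 59.537500
  S → negative
  Longitude: 40.51′ = 0.675167°; total 60.675167
  hemisphere W, so the sign is −
Point 3:
  φ: split at 2 digits → 89° and 7.0585′; 89 + 7.0585/60 = 89.117642
  N ⇒ keep positive
  Longitude: degrees = first 3 digits = 132, minutes = 30.6926; 132 + 30.6926/60 = 132.511543
  hemisphere W, so the sign is −
Point 4:
  Lat: 3.575′ = 0.059583°; total 45.059583
  S → negative
  Longitude: 118 + 54.161/60 = 118.902683
  hemisphere W, so the sign is −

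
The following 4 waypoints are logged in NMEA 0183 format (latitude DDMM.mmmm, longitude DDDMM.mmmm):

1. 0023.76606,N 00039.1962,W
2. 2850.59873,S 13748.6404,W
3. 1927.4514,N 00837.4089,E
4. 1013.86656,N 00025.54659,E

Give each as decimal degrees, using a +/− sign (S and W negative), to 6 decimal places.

Point 1:
  Latitude: degrees = first 2 digits = 0, minutes = 23.76606; 0 + 23.76606/60 = 0.3961010
  N ⇒ keep positive
  Longitude: degrees = first 3 digits = 0, minutes = 39.1962; 0 + 39.1962/60 = 0.6532700
  W → negative
Point 2:
  φ: split at 2 digits → 28° and 50.59873′; 28 + 50.59873/60 = 28.8433122
  S ⇒ negate
  λ: split at 3 digits → 137° and 48.6404′; 137 + 48.6404/60 = 137.8106733
  W ⇒ negate
Point 3:
  φ: split at 2 digits → 19° and 27.4514′; 19 + 27.4514/60 = 19.4575233
  N → positive
  λ: degrees = first 3 digits = 8, minutes = 37.4089; 8 + 37.4089/60 = 8.6234817
  E → positive
Point 4:
  Lat: degrees = first 2 digits = 10, minutes = 13.86656; 10 + 13.86656/60 = 10.2311093
  N → positive
  Lon: degrees = first 3 digits = 0, minutes = 25.54659; 0 + 25.54659/60 = 0.4257765
  E ⇒ keep positive

1. 0.396101, -0.653270
2. -28.843312, -137.810673
3. 19.457523, 8.623482
4. 10.231109, 0.425777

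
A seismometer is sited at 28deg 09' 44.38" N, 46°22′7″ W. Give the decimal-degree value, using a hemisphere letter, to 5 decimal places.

Lat: 28 + 9/60 + 44.38/3600 = 28.162328
Lon: 22′ + 7″ = 22.11667′; 46 + 22.11667/60 = 46.368611

28.16233° N, 46.36861° W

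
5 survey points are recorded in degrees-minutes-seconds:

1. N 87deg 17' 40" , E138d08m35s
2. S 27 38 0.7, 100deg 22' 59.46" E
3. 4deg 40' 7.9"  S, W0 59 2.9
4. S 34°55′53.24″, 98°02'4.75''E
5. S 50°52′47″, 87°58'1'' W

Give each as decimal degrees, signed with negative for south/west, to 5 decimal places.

Point 1:
  Latitude: 87° + 17/60 + 40/3600 = 87 + 0.283333 + 0.011111 = 87.294444
  N → positive
  Longitude: 8′ + 35″ = 8.58333′; 138 + 8.58333/60 = 138.143056
  E ⇒ keep positive
Point 2:
  Latitude: 27° + 38/60 + 0.7/3600 = 27 + 0.633333 + 0.000194 = 27.633528
  S ⇒ negate
  Lon: 100° + 22/60 + 59.46/3600 = 100 + 0.366667 + 0.016517 = 100.383183
  E → positive
Point 3:
  Lat: 4 + 40/60 + 7.9/3600 = 4.668861
  hemisphere S, so the sign is −
  Longitude: 0° + 59/60 + 2.9/3600 = 0 + 0.983333 + 0.000806 = 0.984139
  hemisphere W, so the sign is −
Point 4:
  Lat: 55′ + 53.24″ = 55.88733′; 34 + 55.88733/60 = 34.931456
  S ⇒ negate
  λ: 2′ + 4.75″ = 2.07917′; 98 + 2.07917/60 = 98.034653
  E ⇒ keep positive
Point 5:
  Lat: 50° + 52/60 + 47/3600 = 50 + 0.866667 + 0.013056 = 50.879722
  S → negative
  Lon: 87° + 58/60 + 1/3600 = 87 + 0.966667 + 0.000278 = 87.966944
  W → negative

1. 87.29444, 138.14306
2. -27.63353, 100.38318
3. -4.66886, -0.98414
4. -34.93146, 98.03465
5. -50.87972, -87.96694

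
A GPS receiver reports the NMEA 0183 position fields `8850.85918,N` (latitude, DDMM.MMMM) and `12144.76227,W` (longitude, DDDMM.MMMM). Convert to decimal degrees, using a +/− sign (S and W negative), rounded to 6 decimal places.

88.847653, -121.746038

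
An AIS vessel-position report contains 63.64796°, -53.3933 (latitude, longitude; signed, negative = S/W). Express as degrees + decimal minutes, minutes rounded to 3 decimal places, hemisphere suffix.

63° 38.878′ N, 53° 23.598′ W

Lat: minutes = (63.647960 − 63) × 60 = 38.87760
Longitude is negative → W; |value| = 53.393300
λ: 53° + 0.393300 × 60 = 53° 23.59800′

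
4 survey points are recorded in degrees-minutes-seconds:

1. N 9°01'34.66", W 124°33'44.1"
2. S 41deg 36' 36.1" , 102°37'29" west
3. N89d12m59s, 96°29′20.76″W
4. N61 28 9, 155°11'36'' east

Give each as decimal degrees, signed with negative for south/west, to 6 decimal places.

1. 9.026294, -124.562250
2. -41.610028, -102.624722
3. 89.216389, -96.489100
4. 61.469167, 155.193333

Point 1:
  Lat: 9 + 1/60 + 34.66/3600 = 9.0262944
  N → positive
  Lon: 124° + 33/60 + 44.1/3600 = 124 + 0.550000 + 0.012250 = 124.5622500
  W → negative
Point 2:
  Lat: 41 + 36/60 + 36.1/3600 = 41.6100278
  S ⇒ negate
  Lon: 102° + 37/60 + 29/3600 = 102 + 0.616667 + 0.008056 = 102.6247222
  W → negative
Point 3:
  Lat: 12′ + 59″ = 12.98333′; 89 + 12.98333/60 = 89.2163889
  N ⇒ keep positive
  Longitude: 29′ + 20.76″ = 29.34600′; 96 + 29.34600/60 = 96.4891000
  hemisphere W, so the sign is −
Point 4:
  Latitude: 61° + 28/60 + 9/3600 = 61 + 0.466667 + 0.002500 = 61.4691667
  N ⇒ keep positive
  Lon: 155° + 11/60 + 36/3600 = 155 + 0.183333 + 0.010000 = 155.1933333
  E ⇒ keep positive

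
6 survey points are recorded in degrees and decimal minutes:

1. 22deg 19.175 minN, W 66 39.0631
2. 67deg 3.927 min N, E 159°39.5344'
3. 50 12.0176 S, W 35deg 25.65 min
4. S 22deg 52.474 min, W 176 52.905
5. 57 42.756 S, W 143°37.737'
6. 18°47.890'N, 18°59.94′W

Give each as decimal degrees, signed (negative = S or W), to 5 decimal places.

1. 22.31958, -66.65105
2. 67.06545, 159.65891
3. -50.20029, -35.42750
4. -22.87457, -176.88175
5. -57.71260, -143.62895
6. 18.79817, -18.99900

Point 1:
  φ: 19.175′ = 0.319583°; total 22.319583
  N → positive
  λ: 66 + 39.0631/60 = 66.651052
  hemisphere W, so the sign is −
Point 2:
  φ: 3.927′ = 0.065450°; total 67.065450
  N ⇒ keep positive
  λ: 159 + 39.5344/60 = 159.658907
  E → positive
Point 3:
  φ: 50 + 12.0176/60 = 50.200293
  S ⇒ negate
  Longitude: 25.65′ = 0.427500°; total 35.427500
  W → negative
Point 4:
  Latitude: 52.474′ = 0.874567°; total 22.874567
  hemisphere S, so the sign is −
  λ: 52.905′ = 0.881750°; total 176.881750
  hemisphere W, so the sign is −
Point 5:
  φ: 42.756′ = 0.712600°; total 57.712600
  S → negative
  Lon: 37.737′ = 0.628950°; total 143.628950
  hemisphere W, so the sign is −
Point 6:
  Lat: 18 + 47.89/60 = 18.798167
  N ⇒ keep positive
  Lon: 59.94′ = 0.999000°; total 18.999000
  hemisphere W, so the sign is −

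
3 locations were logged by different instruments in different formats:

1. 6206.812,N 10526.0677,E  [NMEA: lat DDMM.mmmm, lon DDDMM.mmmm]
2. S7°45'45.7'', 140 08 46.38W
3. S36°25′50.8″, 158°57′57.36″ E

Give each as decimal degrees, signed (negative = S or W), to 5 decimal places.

Point 1:
  φ: degrees = first 2 digits = 62, minutes = 6.812; 62 + 6.812/60 = 62.113533
  N → positive
  λ: split at 3 digits → 105° and 26.0677′; 105 + 26.0677/60 = 105.434462
  E → positive
Point 2:
  φ: 7° + 45/60 + 45.7/3600 = 7 + 0.750000 + 0.012694 = 7.762694
  S → negative
  λ: 8′ + 46.38″ = 8.77300′; 140 + 8.77300/60 = 140.146217
  W → negative
Point 3:
  Lat: 25′ + 50.8″ = 25.84667′; 36 + 25.84667/60 = 36.430778
  S ⇒ negate
  Lon: 57′ + 57.36″ = 57.95600′; 158 + 57.95600/60 = 158.965933
  E → positive

1. 62.11353, 105.43446
2. -7.76269, -140.14622
3. -36.43078, 158.96593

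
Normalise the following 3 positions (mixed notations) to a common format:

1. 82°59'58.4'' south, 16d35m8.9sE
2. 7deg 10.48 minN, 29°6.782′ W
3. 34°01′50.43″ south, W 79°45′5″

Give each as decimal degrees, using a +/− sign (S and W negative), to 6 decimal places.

1. -82.999556, 16.585806
2. 7.174667, -29.113033
3. -34.030675, -79.751389

Point 1:
  Latitude: 82° + 59/60 + 58.4/3600 = 82 + 0.983333 + 0.016222 = 82.9995556
  S ⇒ negate
  Lon: 35′ + 8.9″ = 35.14833′; 16 + 35.14833/60 = 16.5858056
  E ⇒ keep positive
Point 2:
  Lat: 10.48′ = 0.174667°; total 7.1746667
  N ⇒ keep positive
  λ: 29 + 6.782/60 = 29.1130333
  hemisphere W, so the sign is −
Point 3:
  Latitude: 1′ + 50.43″ = 1.84050′; 34 + 1.84050/60 = 34.0306750
  S ⇒ negate
  Lon: 79° + 45/60 + 5/3600 = 79 + 0.750000 + 0.001389 = 79.7513889
  W ⇒ negate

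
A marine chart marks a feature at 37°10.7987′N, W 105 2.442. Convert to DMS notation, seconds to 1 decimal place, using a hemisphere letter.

37°10′47.9″ N, 105°02′26.5″ W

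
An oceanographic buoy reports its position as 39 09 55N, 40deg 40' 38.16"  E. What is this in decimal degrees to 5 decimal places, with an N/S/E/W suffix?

39.16528° N, 40.67727° E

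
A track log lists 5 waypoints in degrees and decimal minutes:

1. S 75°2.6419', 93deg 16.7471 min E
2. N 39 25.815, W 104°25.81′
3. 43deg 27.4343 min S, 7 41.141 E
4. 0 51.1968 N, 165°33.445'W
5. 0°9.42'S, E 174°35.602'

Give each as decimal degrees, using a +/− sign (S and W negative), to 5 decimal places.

1. -75.04403, 93.27912
2. 39.43025, -104.43017
3. -43.45724, 7.68568
4. 0.85328, -165.55742
5. -0.15700, 174.59337

Point 1:
  Lat: 75 + 2.6419/60 = 75.044032
  hemisphere S, so the sign is −
  Longitude: 16.7471′ = 0.279118°; total 93.279118
  E ⇒ keep positive
Point 2:
  φ: 25.815′ = 0.430250°; total 39.430250
  N → positive
  Lon: 25.81′ = 0.430167°; total 104.430167
  W → negative
Point 3:
  φ: 27.4343′ = 0.457238°; total 43.457238
  S → negative
  Longitude: 41.141′ = 0.685683°; total 7.685683
  E → positive
Point 4:
  φ: 0 + 51.1968/60 = 0.853280
  N ⇒ keep positive
  Lon: 33.445′ = 0.557417°; total 165.557417
  W → negative
Point 5:
  Latitude: 0 + 9.42/60 = 0.157000
  S ⇒ negate
  Lon: 35.602′ = 0.593367°; total 174.593367
  E → positive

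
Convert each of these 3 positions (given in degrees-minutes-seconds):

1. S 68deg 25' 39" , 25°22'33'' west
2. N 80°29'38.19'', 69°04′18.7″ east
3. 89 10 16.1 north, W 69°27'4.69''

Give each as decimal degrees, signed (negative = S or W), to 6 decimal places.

1. -68.427500, -25.375833
2. 80.493942, 69.071861
3. 89.171139, -69.451303

Point 1:
  Lat: 68 + 25/60 + 39/3600 = 68.4275000
  S ⇒ negate
  Longitude: 25° + 22/60 + 33/3600 = 25 + 0.366667 + 0.009167 = 25.3758333
  hemisphere W, so the sign is −
Point 2:
  Latitude: 80° + 29/60 + 38.19/3600 = 80 + 0.483333 + 0.010608 = 80.4939417
  N ⇒ keep positive
  λ: 69° + 4/60 + 18.7/3600 = 69 + 0.066667 + 0.005194 = 69.0718611
  E → positive
Point 3:
  Latitude: 89 + 10/60 + 16.1/3600 = 89.1711389
  N ⇒ keep positive
  λ: 69 + 27/60 + 4.69/3600 = 69.4513028
  W ⇒ negate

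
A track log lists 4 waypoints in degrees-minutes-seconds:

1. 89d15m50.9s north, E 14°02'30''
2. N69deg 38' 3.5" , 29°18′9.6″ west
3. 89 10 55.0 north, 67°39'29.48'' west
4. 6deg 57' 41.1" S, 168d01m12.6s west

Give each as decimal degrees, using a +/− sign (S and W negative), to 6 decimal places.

Point 1:
  Latitude: 89° + 15/60 + 50.9/3600 = 89 + 0.250000 + 0.014139 = 89.2641389
  N ⇒ keep positive
  Lon: 14° + 2/60 + 30/3600 = 14 + 0.033333 + 0.008333 = 14.0416667
  E → positive
Point 2:
  φ: 69 + 38/60 + 3.5/3600 = 69.6343056
  N → positive
  λ: 18′ + 9.6″ = 18.16000′; 29 + 18.16000/60 = 29.3026667
  W → negative
Point 3:
  Latitude: 10′ + 55″ = 10.91667′; 89 + 10.91667/60 = 89.1819444
  N → positive
  Longitude: 67 + 39/60 + 29.48/3600 = 67.6581889
  W ⇒ negate
Point 4:
  φ: 57′ + 41.1″ = 57.68500′; 6 + 57.68500/60 = 6.9614167
  S → negative
  Lon: 168 + 1/60 + 12.6/3600 = 168.0201667
  W ⇒ negate

1. 89.264139, 14.041667
2. 69.634306, -29.302667
3. 89.181944, -67.658189
4. -6.961417, -168.020167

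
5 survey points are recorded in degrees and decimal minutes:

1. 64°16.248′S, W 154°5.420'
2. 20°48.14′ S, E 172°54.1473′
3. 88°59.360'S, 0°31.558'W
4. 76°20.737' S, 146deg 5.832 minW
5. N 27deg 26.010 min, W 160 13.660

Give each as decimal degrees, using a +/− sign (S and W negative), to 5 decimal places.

Point 1:
  φ: 16.248′ = 0.270800°; total 64.270800
  S → negative
  Lon: 5.42′ = 0.090333°; total 154.090333
  hemisphere W, so the sign is −
Point 2:
  φ: 20 + 48.14/60 = 20.802333
  hemisphere S, so the sign is −
  λ: 54.1473′ = 0.902455°; total 172.902455
  E → positive
Point 3:
  Latitude: 59.36′ = 0.989333°; total 88.989333
  hemisphere S, so the sign is −
  λ: 0 + 31.558/60 = 0.525967
  W → negative
Point 4:
  φ: 20.737′ = 0.345617°; total 76.345617
  hemisphere S, so the sign is −
  Lon: 5.832′ = 0.097200°; total 146.097200
  W ⇒ negate
Point 5:
  Latitude: 27 + 26.01/60 = 27.433500
  N → positive
  λ: 13.66′ = 0.227667°; total 160.227667
  W → negative

1. -64.27080, -154.09033
2. -20.80233, 172.90246
3. -88.98933, -0.52597
4. -76.34562, -146.09720
5. 27.43350, -160.22767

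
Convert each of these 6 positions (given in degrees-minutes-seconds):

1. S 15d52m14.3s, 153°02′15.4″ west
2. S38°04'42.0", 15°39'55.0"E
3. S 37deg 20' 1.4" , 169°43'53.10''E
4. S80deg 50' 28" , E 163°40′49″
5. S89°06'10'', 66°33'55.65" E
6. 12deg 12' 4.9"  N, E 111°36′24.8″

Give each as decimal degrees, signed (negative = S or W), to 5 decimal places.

1. -15.87064, -153.03761
2. -38.07833, 15.66528
3. -37.33372, 169.73142
4. -80.84111, 163.68028
5. -89.10278, 66.56546
6. 12.20136, 111.60689

Point 1:
  Lat: 15° + 52/60 + 14.3/3600 = 15 + 0.866667 + 0.003972 = 15.870639
  S → negative
  Longitude: 153 + 2/60 + 15.4/3600 = 153.037611
  W → negative
Point 2:
  Lat: 4′ + 42″ = 4.70000′; 38 + 4.70000/60 = 38.078333
  hemisphere S, so the sign is −
  Longitude: 15 + 39/60 + 55/3600 = 15.665278
  E ⇒ keep positive
Point 3:
  Latitude: 37 + 20/60 + 1.4/3600 = 37.333722
  hemisphere S, so the sign is −
  Longitude: 169° + 43/60 + 53.1/3600 = 169 + 0.716667 + 0.014750 = 169.731417
  E → positive
Point 4:
  φ: 80° + 50/60 + 28/3600 = 80 + 0.833333 + 0.007778 = 80.841111
  S → negative
  Lon: 163° + 40/60 + 49/3600 = 163 + 0.666667 + 0.013611 = 163.680278
  E → positive
Point 5:
  Latitude: 89° + 6/60 + 10/3600 = 89 + 0.100000 + 0.002778 = 89.102778
  S ⇒ negate
  Lon: 66 + 33/60 + 55.65/3600 = 66.565458
  E ⇒ keep positive
Point 6:
  Lat: 12° + 12/60 + 4.9/3600 = 12 + 0.200000 + 0.001361 = 12.201361
  N ⇒ keep positive
  λ: 111 + 36/60 + 24.8/3600 = 111.606889
  E → positive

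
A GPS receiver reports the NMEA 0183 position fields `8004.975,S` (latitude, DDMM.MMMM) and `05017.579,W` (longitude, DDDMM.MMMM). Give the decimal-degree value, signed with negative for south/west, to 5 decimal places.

-80.08292, -50.29298

φ: split at 2 digits → 80° and 4.975′; 80 + 4.975/60 = 80.082917
S ⇒ negate
Lon: degrees = first 3 digits = 50, minutes = 17.579; 50 + 17.579/60 = 50.292983
W ⇒ negate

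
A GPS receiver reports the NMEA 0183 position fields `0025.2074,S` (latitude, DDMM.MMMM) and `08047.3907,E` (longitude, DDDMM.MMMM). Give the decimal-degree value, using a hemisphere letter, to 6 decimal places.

0.420123° S, 80.789845° E

φ: split at 2 digits → 00° and 25.2074′; 0 + 25.2074/60 = 0.4201233
λ: split at 3 digits → 080° and 47.3907′; 80 + 47.3907/60 = 80.7898450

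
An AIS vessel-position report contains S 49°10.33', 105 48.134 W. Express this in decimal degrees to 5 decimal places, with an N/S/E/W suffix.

φ: 49 + 10.33/60 = 49.172167
Longitude: 48.134′ = 0.802233°; total 105.802233

49.17217° S, 105.80223° W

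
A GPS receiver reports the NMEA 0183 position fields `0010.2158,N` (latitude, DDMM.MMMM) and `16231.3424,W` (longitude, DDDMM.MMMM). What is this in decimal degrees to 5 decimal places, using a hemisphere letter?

0.17026° N, 162.52237° W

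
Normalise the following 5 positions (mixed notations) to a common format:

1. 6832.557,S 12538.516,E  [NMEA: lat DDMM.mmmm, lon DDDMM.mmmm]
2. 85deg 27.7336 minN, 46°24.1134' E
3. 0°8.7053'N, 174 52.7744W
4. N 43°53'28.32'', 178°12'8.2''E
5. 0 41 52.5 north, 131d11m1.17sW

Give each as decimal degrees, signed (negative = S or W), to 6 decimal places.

1. -68.542617, 125.641933
2. 85.462227, 46.401890
3. 0.145088, -174.879573
4. 43.891200, 178.202278
5. 0.697917, -131.183658

Point 1:
  φ: split at 2 digits → 68° and 32.557′; 68 + 32.557/60 = 68.5426167
  hemisphere S, so the sign is −
  Lon: degrees = first 3 digits = 125, minutes = 38.516; 125 + 38.516/60 = 125.6419333
  E ⇒ keep positive
Point 2:
  Latitude: 85 + 27.7336/60 = 85.4622267
  N → positive
  Lon: 46 + 24.1134/60 = 46.4018900
  E → positive
Point 3:
  Latitude: 8.7053′ = 0.145088°; total 0.1450883
  N → positive
  Lon: 174 + 52.7744/60 = 174.8795733
  W ⇒ negate
Point 4:
  Latitude: 53′ + 28.32″ = 53.47200′; 43 + 53.47200/60 = 43.8912000
  N ⇒ keep positive
  Lon: 178° + 12/60 + 8.2/3600 = 178 + 0.200000 + 0.002278 = 178.2022778
  E ⇒ keep positive
Point 5:
  Lat: 0 + 41/60 + 52.5/3600 = 0.6979167
  N → positive
  λ: 131 + 11/60 + 1.17/3600 = 131.1836583
  W ⇒ negate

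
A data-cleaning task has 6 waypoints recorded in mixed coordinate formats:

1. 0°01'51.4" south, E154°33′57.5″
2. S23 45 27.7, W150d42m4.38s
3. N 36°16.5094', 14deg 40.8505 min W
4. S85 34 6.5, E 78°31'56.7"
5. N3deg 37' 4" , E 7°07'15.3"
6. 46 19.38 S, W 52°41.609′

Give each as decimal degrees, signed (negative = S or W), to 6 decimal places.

1. -0.030944, 154.565972
2. -23.757694, -150.701217
3. 36.275157, -14.680842
4. -85.568472, 78.532417
5. 3.617778, 7.120917
6. -46.323000, -52.693483

Point 1:
  Lat: 1′ + 51.4″ = 1.85667′; 0 + 1.85667/60 = 0.0309444
  hemisphere S, so the sign is −
  Lon: 33′ + 57.5″ = 33.95833′; 154 + 33.95833/60 = 154.5659722
  E → positive
Point 2:
  Lat: 23 + 45/60 + 27.7/3600 = 23.7576944
  S ⇒ negate
  λ: 42′ + 4.38″ = 42.07300′; 150 + 42.07300/60 = 150.7012167
  W ⇒ negate
Point 3:
  Lat: 16.5094′ = 0.275157°; total 36.2751567
  N → positive
  Lon: 40.8505′ = 0.680842°; total 14.6808417
  W ⇒ negate
Point 4:
  Lat: 85° + 34/60 + 6.5/3600 = 85 + 0.566667 + 0.001806 = 85.5684722
  hemisphere S, so the sign is −
  Longitude: 78 + 31/60 + 56.7/3600 = 78.5324167
  E ⇒ keep positive
Point 5:
  Latitude: 3° + 37/60 + 4/3600 = 3 + 0.616667 + 0.001111 = 3.6177778
  N ⇒ keep positive
  λ: 7° + 7/60 + 15.3/3600 = 7 + 0.116667 + 0.004250 = 7.1209167
  E ⇒ keep positive
Point 6:
  Latitude: 46 + 19.38/60 = 46.3230000
  S ⇒ negate
  λ: 41.609′ = 0.693483°; total 52.6934833
  W → negative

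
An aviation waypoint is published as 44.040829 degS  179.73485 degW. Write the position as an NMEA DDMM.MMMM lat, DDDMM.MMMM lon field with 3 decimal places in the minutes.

4402.450,S / 17944.091,W

φ: minutes = (44.040829 − 44) × 60 = 2.44974
Longitude: 179° + 0.734850 × 60 = 179° 44.09100′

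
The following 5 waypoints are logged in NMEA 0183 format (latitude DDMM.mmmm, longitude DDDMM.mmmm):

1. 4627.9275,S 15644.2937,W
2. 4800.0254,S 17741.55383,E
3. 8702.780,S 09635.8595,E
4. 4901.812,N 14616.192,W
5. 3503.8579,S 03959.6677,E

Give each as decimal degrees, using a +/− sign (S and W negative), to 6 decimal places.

Point 1:
  φ: degrees = first 2 digits = 46, minutes = 27.9275; 46 + 27.9275/60 = 46.4654583
  S → negative
  Lon: degrees = first 3 digits = 156, minutes = 44.2937; 156 + 44.2937/60 = 156.7382283
  W ⇒ negate
Point 2:
  Lat: split at 2 digits → 48° and 0.0254′; 48 + 0.0254/60 = 48.0004233
  S ⇒ negate
  Longitude: degrees = first 3 digits = 177, minutes = 41.55383; 177 + 41.55383/60 = 177.6925638
  E → positive
Point 3:
  Lat: degrees = first 2 digits = 87, minutes = 2.78; 87 + 2.78/60 = 87.0463333
  S → negative
  Lon: split at 3 digits → 096° and 35.8595′; 96 + 35.8595/60 = 96.5976583
  E ⇒ keep positive
Point 4:
  Lat: split at 2 digits → 49° and 1.812′; 49 + 1.812/60 = 49.0302000
  N ⇒ keep positive
  Lon: degrees = first 3 digits = 146, minutes = 16.192; 146 + 16.192/60 = 146.2698667
  W → negative
Point 5:
  Lat: split at 2 digits → 35° and 3.8579′; 35 + 3.8579/60 = 35.0642983
  S ⇒ negate
  Lon: degrees = first 3 digits = 39, minutes = 59.6677; 39 + 59.6677/60 = 39.9944617
  E ⇒ keep positive

1. -46.465458, -156.738228
2. -48.000423, 177.692564
3. -87.046333, 96.597658
4. 49.030200, -146.269867
5. -35.064298, 39.994462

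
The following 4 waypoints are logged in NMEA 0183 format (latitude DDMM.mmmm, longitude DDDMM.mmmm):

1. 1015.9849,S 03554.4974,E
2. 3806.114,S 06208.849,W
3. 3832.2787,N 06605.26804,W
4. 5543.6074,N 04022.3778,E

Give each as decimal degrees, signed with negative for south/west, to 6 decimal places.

Point 1:
  φ: split at 2 digits → 10° and 15.9849′; 10 + 15.9849/60 = 10.2664150
  S → negative
  λ: split at 3 digits → 035° and 54.4974′; 35 + 54.4974/60 = 35.9082900
  E ⇒ keep positive
Point 2:
  φ: degrees = first 2 digits = 38, minutes = 6.114; 38 + 6.114/60 = 38.1019000
  S ⇒ negate
  Longitude: split at 3 digits → 062° and 8.849′; 62 + 8.849/60 = 62.1474833
  hemisphere W, so the sign is −
Point 3:
  Latitude: split at 2 digits → 38° and 32.2787′; 38 + 32.2787/60 = 38.5379783
  N ⇒ keep positive
  λ: degrees = first 3 digits = 66, minutes = 5.26804; 66 + 5.26804/60 = 66.0878007
  hemisphere W, so the sign is −
Point 4:
  Lat: degrees = first 2 digits = 55, minutes = 43.6074; 55 + 43.6074/60 = 55.7267900
  N ⇒ keep positive
  Lon: split at 3 digits → 040° and 22.3778′; 40 + 22.3778/60 = 40.3729633
  E → positive

1. -10.266415, 35.908290
2. -38.101900, -62.147483
3. 38.537978, -66.087801
4. 55.726790, 40.372963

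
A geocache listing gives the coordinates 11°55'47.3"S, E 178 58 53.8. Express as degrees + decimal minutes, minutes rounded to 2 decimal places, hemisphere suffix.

11° 55.79′ S, 178° 58.90′ E

Lat: seconds/60 = 0.78833; minutes = 55 + 0.78833 = 55.7883
Longitude: seconds/60 = 0.89667; minutes = 58 + 0.89667 = 58.8967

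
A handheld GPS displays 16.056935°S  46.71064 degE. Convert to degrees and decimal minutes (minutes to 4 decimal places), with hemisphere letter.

16° 3.4161′ S, 46° 42.6384′ E

Lat: fractional part 0.056935 → 3.416100 minutes
Longitude: fractional part 0.710640 → 42.638400 minutes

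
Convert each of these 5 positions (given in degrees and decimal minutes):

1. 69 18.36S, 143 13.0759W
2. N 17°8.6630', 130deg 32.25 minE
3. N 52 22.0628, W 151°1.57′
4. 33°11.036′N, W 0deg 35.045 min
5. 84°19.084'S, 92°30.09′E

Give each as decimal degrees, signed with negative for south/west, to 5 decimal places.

1. -69.30600, -143.21793
2. 17.14438, 130.53750
3. 52.36771, -151.02617
4. 33.18393, -0.58408
5. -84.31807, 92.50150

Point 1:
  Latitude: 18.36′ = 0.306000°; total 69.306000
  S → negative
  Longitude: 143 + 13.0759/60 = 143.217932
  W ⇒ negate
Point 2:
  φ: 8.663′ = 0.144383°; total 17.144383
  N → positive
  λ: 32.25′ = 0.537500°; total 130.537500
  E → positive
Point 3:
  Latitude: 52 + 22.0628/60 = 52.367713
  N ⇒ keep positive
  λ: 1.57′ = 0.026167°; total 151.026167
  W → negative
Point 4:
  Latitude: 33 + 11.036/60 = 33.183933
  N ⇒ keep positive
  Lon: 35.045′ = 0.584083°; total 0.584083
  W → negative
Point 5:
  Lat: 84 + 19.084/60 = 84.318067
  S → negative
  Lon: 92 + 30.09/60 = 92.501500
  E ⇒ keep positive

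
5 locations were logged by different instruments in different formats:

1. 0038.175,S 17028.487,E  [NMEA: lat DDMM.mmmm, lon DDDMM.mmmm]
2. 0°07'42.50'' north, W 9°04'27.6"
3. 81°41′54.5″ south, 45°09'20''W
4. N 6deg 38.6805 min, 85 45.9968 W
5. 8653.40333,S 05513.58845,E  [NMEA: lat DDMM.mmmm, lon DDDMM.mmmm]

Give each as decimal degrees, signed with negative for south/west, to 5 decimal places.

Point 1:
  Lat: degrees = first 2 digits = 0, minutes = 38.175; 0 + 38.175/60 = 0.636250
  hemisphere S, so the sign is −
  λ: split at 3 digits → 170° and 28.487′; 170 + 28.487/60 = 170.474783
  E ⇒ keep positive
Point 2:
  φ: 0° + 7/60 + 42.5/3600 = 0 + 0.116667 + 0.011806 = 0.128472
  N → positive
  λ: 4′ + 27.6″ = 4.46000′; 9 + 4.46000/60 = 9.074333
  W ⇒ negate
Point 3:
  φ: 81° + 41/60 + 54.5/3600 = 81 + 0.683333 + 0.015139 = 81.698472
  S ⇒ negate
  Longitude: 45 + 9/60 + 20/3600 = 45.155556
  W ⇒ negate
Point 4:
  φ: 38.6805′ = 0.644675°; total 6.644675
  N → positive
  Longitude: 85 + 45.9968/60 = 85.766613
  W → negative
Point 5:
  Lat: degrees = first 2 digits = 86, minutes = 53.40333; 86 + 53.40333/60 = 86.890056
  hemisphere S, so the sign is −
  Lon: degrees = first 3 digits = 55, minutes = 13.58845; 55 + 13.58845/60 = 55.226474
  E ⇒ keep positive

1. -0.63625, 170.47478
2. 0.12847, -9.07433
3. -81.69847, -45.15556
4. 6.64468, -85.76661
5. -86.89006, 55.22647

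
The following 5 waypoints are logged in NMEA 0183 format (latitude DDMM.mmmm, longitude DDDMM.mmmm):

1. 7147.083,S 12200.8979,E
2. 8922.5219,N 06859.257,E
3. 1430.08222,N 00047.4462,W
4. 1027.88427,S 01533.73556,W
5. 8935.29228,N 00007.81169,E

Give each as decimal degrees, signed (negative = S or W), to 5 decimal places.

Point 1:
  φ: degrees = first 2 digits = 71, minutes = 47.083; 71 + 47.083/60 = 71.784717
  S → negative
  λ: degrees = first 3 digits = 122, minutes = 0.8979; 122 + 0.8979/60 = 122.014965
  E → positive
Point 2:
  φ: split at 2 digits → 89° and 22.5219′; 89 + 22.5219/60 = 89.375365
  N ⇒ keep positive
  λ: degrees = first 3 digits = 68, minutes = 59.257; 68 + 59.257/60 = 68.987617
  E → positive
Point 3:
  Lat: split at 2 digits → 14° and 30.08222′; 14 + 30.08222/60 = 14.501370
  N → positive
  Lon: degrees = first 3 digits = 0, minutes = 47.4462; 0 + 47.4462/60 = 0.790770
  W ⇒ negate
Point 4:
  Lat: split at 2 digits → 10° and 27.88427′; 10 + 27.88427/60 = 10.464738
  S ⇒ negate
  Lon: split at 3 digits → 015° and 33.73556′; 15 + 33.73556/60 = 15.562259
  W ⇒ negate
Point 5:
  Latitude: degrees = first 2 digits = 89, minutes = 35.29228; 89 + 35.29228/60 = 89.588205
  N ⇒ keep positive
  Longitude: split at 3 digits → 000° and 7.81169′; 0 + 7.81169/60 = 0.130195
  E ⇒ keep positive

1. -71.78472, 122.01497
2. 89.37537, 68.98762
3. 14.50137, -0.79077
4. -10.46474, -15.56226
5. 89.58820, 0.13019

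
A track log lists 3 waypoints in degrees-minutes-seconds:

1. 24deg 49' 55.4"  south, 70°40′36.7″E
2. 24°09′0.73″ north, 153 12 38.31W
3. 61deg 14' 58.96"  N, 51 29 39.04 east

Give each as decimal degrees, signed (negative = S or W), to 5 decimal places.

1. -24.83206, 70.67686
2. 24.15020, -153.21064
3. 61.24971, 51.49418

Point 1:
  Latitude: 49′ + 55.4″ = 49.92333′; 24 + 49.92333/60 = 24.832056
  S → negative
  Longitude: 70° + 40/60 + 36.7/3600 = 70 + 0.666667 + 0.010194 = 70.676861
  E ⇒ keep positive
Point 2:
  Lat: 24 + 9/60 + 0.73/3600 = 24.150203
  N → positive
  Lon: 153 + 12/60 + 38.31/3600 = 153.210642
  W → negative
Point 3:
  φ: 61 + 14/60 + 58.96/3600 = 61.249711
  N → positive
  λ: 51 + 29/60 + 39.04/3600 = 51.494178
  E ⇒ keep positive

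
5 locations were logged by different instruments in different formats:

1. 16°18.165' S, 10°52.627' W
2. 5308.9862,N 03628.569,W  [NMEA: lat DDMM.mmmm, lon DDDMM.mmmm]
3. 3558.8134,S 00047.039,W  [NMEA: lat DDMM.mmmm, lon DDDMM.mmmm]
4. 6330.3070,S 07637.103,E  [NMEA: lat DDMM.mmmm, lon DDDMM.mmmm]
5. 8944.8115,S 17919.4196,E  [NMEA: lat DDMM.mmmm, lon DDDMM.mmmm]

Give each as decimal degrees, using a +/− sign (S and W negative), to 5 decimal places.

1. -16.30275, -10.87712
2. 53.14977, -36.47615
3. -35.98022, -0.78398
4. -63.50512, 76.61838
5. -89.74686, 179.32366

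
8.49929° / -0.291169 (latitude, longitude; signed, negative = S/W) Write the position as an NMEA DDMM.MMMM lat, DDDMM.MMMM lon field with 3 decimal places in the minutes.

0829.957,N / 00017.470,W

φ: fractional part 0.499290 → 29.95740 minutes
Longitude is negative → W; |value| = 0.291169
Lon: minutes = (0.291169 − 0) × 60 = 17.47014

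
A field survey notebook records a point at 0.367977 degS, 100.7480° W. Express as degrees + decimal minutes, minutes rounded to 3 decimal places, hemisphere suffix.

0° 22.079′ S, 100° 44.880′ W

Latitude: minutes = (0.367977 − 0) × 60 = 22.07862
Lon: 100° + 0.748000 × 60 = 100° 44.88000′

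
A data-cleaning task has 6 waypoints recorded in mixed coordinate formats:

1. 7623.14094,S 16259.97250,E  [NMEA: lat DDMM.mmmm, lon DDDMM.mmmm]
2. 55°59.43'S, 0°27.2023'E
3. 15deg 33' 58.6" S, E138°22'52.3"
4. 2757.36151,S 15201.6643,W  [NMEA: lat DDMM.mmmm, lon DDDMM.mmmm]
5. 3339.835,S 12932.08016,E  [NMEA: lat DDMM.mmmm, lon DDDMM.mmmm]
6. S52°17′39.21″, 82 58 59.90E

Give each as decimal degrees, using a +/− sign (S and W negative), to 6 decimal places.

Point 1:
  Lat: degrees = first 2 digits = 76, minutes = 23.14094; 76 + 23.14094/60 = 76.3856823
  S → negative
  Lon: split at 3 digits → 162° and 59.9725′; 162 + 59.9725/60 = 162.9995417
  E ⇒ keep positive
Point 2:
  φ: 55 + 59.43/60 = 55.9905000
  S ⇒ negate
  Lon: 0 + 27.2023/60 = 0.4533717
  E → positive
Point 3:
  Lat: 15 + 33/60 + 58.6/3600 = 15.5662778
  S → negative
  Lon: 22′ + 52.3″ = 22.87167′; 138 + 22.87167/60 = 138.3811944
  E → positive
Point 4:
  φ: split at 2 digits → 27° and 57.36151′; 27 + 57.36151/60 = 27.9560252
  S ⇒ negate
  λ: split at 3 digits → 152° and 1.6643′; 152 + 1.6643/60 = 152.0277383
  W → negative
Point 5:
  φ: degrees = first 2 digits = 33, minutes = 39.835; 33 + 39.835/60 = 33.6639167
  hemisphere S, so the sign is −
  Lon: degrees = first 3 digits = 129, minutes = 32.08016; 129 + 32.08016/60 = 129.5346693
  E → positive
Point 6:
  Latitude: 17′ + 39.21″ = 17.65350′; 52 + 17.65350/60 = 52.2942250
  S → negative
  Longitude: 58′ + 59.9″ = 58.99833′; 82 + 58.99833/60 = 82.9833056
  E → positive

1. -76.385682, 162.999542
2. -55.990500, 0.453372
3. -15.566278, 138.381194
4. -27.956025, -152.027738
5. -33.663917, 129.534669
6. -52.294225, 82.983306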